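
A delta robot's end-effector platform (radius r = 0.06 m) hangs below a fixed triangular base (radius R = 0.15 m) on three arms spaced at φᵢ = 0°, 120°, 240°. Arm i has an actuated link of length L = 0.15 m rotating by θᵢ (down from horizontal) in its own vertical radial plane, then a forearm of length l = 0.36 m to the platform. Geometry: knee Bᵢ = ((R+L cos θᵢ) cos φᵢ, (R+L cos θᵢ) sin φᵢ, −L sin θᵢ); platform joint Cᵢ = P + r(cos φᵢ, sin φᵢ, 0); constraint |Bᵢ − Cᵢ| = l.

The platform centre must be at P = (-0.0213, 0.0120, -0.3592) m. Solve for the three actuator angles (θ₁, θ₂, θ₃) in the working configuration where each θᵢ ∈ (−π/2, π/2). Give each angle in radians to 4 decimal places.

θ₁ = 0.6109, θ₂ = 0.4367, θ₃ = 0.5237

arm 1 (φ=0.0°): x'=-0.0213, y'=0.0120
  A=0.1113, B=-0.3592, C=(l²−L²−A²−y'²−z²)/(2L)=-0.1149
  √(A²+B²)=0.3760;  θ1 = -1.2703+1.8812 ≈ 0.6109
φ2=120.0° → target in arm frame (0.0210, 0.0124)
  A=0.0690, B=-0.3592, C=(l²−L²−A²−y'²−z²)/(2L)=-0.0894
  γ=atan2(-0.3592,0.0690)=-1.3811;  ψ=arccos(-0.2446)=1.8179;  θ2=γ+ψ≈0.4367
φ3=240.0° → target in arm frame (0.0003, -0.0244)
  e−x'=0.0897;  (l²−L²−(e−x')²−y'²−z²)/2L = -0.1019
  θ3 = atan2(B,A) + arccos(C/0.3702) = 0.5237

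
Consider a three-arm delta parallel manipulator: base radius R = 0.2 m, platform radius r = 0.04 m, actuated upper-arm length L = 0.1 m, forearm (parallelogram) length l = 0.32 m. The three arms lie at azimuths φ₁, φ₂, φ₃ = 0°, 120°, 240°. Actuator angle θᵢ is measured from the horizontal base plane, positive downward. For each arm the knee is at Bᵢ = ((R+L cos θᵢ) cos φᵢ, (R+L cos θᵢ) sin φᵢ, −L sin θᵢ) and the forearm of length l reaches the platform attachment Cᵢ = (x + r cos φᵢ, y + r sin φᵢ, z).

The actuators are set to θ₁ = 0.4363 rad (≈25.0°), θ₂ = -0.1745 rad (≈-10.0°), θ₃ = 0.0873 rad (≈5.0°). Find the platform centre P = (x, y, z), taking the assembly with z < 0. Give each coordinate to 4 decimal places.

(-0.0280, 0.0112, -0.1993)

φ1=0.0°: virtual centre (0.2506, 0.0000, -0.0423), radius l
S2 = (0.2585·cos120.0°, 0.2585·sin120.0°, 0.0174) = (-0.1292, 0.2239, 0.0174)
arm 3 at φ=240.0°: (R−r)+L cos θ3 = 0.2596;  S3 = (-0.1298, -0.2248, -0.0087)
eliminate P² terms by subtracting sphere 1 from 2 and 3
linear system: -0.7597x+0.4477y = 0.0025−0.1192z; -0.7609x+-0.4497y = 0.0029−0.0671z
Cramer: x(z) = -0.0035+0.1226z;  y(z) = -0.0004-0.0583z
quadratic in z: (1.0184)z²+(0.0222)z+(-0.0360)=0, √Δ=0.3836 → z ∈ {-0.1993, 0.1774}; z = -0.1993 (taking z<0)
x = -0.0280, y = 0.0112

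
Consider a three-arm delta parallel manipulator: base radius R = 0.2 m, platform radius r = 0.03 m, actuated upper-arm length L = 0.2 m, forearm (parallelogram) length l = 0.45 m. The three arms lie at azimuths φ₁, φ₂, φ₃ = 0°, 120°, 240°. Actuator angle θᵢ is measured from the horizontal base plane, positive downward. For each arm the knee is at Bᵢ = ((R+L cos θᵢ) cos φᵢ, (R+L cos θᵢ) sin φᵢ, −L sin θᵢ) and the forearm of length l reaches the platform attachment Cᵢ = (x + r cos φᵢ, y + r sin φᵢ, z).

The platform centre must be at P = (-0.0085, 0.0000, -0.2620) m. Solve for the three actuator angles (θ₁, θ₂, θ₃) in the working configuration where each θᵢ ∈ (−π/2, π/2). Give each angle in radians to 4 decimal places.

rotate P by −φ1: (-0.0085, 0.0000, -0.2620)
  A cos θ + B sin θ = C:  0.1785·cos θ + -0.2620·sin θ = 0.1550
  θ1 = atan2(B,A) + arccos(C/0.3170) = 0.0873
rotate P by −φ2: (0.0042, 0.0074, -0.2620)
  A=0.1658, B=-0.2620, C=(l²−L²−A²−y'²−z²)/(2L)=0.1658
  √(A²+B²)=0.3100;  θ2 = -1.0067+1.0065 ≈ -0.0003
φ3=240.0° → target in arm frame (0.0043, -0.0074)
  A cos θ + B sin θ = C:  0.1658·cos θ + -0.2620·sin θ = 0.1658
  γ=atan2(-0.2620,0.1658)=-1.0067;  ψ=arccos(0.5349)=1.0065;  θ3=γ+ψ≈-0.0003

θ₁ = 0.0873, θ₂ = -0.0003, θ₃ = -0.0003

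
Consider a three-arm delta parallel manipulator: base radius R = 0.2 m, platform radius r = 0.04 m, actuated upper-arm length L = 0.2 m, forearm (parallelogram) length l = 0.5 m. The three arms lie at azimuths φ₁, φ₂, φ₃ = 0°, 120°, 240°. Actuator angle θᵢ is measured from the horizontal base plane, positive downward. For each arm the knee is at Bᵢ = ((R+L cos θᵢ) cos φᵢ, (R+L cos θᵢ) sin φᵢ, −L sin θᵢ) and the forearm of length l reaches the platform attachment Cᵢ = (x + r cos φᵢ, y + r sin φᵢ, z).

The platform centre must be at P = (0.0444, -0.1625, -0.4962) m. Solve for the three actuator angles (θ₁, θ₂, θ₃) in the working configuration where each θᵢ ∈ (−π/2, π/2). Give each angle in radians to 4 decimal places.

rotate P by −φ1: (0.0444, -0.1625, -0.4962)
  A=0.1156, B=-0.4962, C=(l²−L²−A²−y'²−z²)/(2L)=-0.1900
  γ=atan2(-0.4962,0.1156)=-1.3419;  ψ=arccos(-0.3728)=1.9529;  θ1=γ+ψ≈0.6110
φ2=120.0° → target in arm frame (-0.1629, 0.0428)
  A cos θ + B sin θ = C:  0.3229·cos θ + -0.4962·sin θ = -0.3558
  θ2 = atan2(B,A) + arccos(C/0.5920) = 1.2217
rotate P by −φ3: (0.1185, 0.1197, -0.4962)
  A cos θ + B sin θ = C:  0.0415·cos θ + -0.4962·sin θ = -0.1307
  θ3 = atan2(B,A) + arccos(C/0.4979) = 0.3489

θ₁ = 0.6110, θ₂ = 1.2217, θ₃ = 0.3489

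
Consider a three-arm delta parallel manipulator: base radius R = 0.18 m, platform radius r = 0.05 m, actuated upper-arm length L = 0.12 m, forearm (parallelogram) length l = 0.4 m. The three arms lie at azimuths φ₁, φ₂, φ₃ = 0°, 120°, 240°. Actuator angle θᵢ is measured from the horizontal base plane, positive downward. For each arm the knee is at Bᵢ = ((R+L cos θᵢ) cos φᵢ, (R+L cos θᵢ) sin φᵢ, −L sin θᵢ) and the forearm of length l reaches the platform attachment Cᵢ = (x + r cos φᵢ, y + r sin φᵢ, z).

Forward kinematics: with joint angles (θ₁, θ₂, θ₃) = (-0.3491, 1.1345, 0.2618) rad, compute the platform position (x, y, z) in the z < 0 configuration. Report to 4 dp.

(0.1229, -0.1025, -0.3266)

S1 = (0.2428·cos0.0°, 0.2428·sin0.0°, 0.0410) = (0.2428, 0.0000, 0.0410)
φ2=120.0°: virtual centre (-0.0904, 0.1565, -0.1088), radius l
arm 3 at φ=240.0°: (R−r)+L cos θ3 = 0.2459;  S3 = (-0.1230, -0.2130, -0.0311)
subtract pairs → two planes through P
linear system: -0.6662x+0.3130y = -0.0161−-0.2996z; -0.7314x+-0.4259y = 0.0008−-0.1442z
Cramer: x(z) = 0.0129-0.3369z;  y(z) = -0.0241+0.2400z
into |P−S₁|² = l²: 1.1711z² + 0.0612z + -0.1049 = 0;  Δ = 0.4952;  z = -0.3266 or 0.2743 → z<0 root = -0.3266
x = 0.1229, y = -0.1025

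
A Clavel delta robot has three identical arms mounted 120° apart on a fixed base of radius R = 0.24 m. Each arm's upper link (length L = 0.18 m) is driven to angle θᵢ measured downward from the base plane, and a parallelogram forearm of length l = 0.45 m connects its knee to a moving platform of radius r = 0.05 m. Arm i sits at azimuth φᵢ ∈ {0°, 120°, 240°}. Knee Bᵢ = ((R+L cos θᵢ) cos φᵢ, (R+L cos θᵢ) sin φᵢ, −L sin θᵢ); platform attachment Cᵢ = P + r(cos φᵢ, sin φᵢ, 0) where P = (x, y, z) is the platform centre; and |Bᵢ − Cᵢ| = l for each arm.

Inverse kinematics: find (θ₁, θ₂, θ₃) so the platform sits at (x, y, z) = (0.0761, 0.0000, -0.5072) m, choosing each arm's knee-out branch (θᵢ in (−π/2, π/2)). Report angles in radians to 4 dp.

θ₁ = 0.7854, θ₂ = 1.2217, θ₃ = 1.2217

rotate P by −φ1: (0.0761, 0.0000, -0.5072)
  A=0.1139, B=-0.5072, C=(l²−L²−A²−y'²−z²)/(2L)=-0.2781
  θ1 = atan2(B,A) + arccos(C/0.5198) = 0.7854
φ2=120.0° → target in arm frame (-0.0380, -0.0659)
  A cos θ + B sin θ = C:  0.2280·cos θ + -0.5072·sin θ = -0.3986
  θ2 = atan2(B,A) + arccos(C/0.5561) = 1.2217
φ3=240.0° → target in arm frame (-0.0381, 0.0659)
  A cos θ + B sin θ = C:  0.2281·cos θ + -0.5072·sin θ = -0.3986
  √(A²+B²)=0.5561;  θ3 = -1.1483+2.3700 ≈ 1.2217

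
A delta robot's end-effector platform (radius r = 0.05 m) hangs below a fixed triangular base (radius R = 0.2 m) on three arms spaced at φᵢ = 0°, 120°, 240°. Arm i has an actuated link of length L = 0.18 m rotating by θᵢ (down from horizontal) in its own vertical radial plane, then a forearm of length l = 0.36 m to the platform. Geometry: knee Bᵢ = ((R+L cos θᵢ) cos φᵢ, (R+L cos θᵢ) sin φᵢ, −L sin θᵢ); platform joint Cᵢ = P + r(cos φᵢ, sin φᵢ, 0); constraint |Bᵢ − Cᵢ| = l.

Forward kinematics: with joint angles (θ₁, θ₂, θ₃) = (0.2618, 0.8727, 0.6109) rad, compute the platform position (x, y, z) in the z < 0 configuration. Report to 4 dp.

(0.0608, -0.0324, -0.2902)

centre 1 = (0.3239·cos0.0°, 0.3239·sin0.0°, -0.0466) = (0.3239, 0.0000, -0.0466)
centre 2 = (0.2657·cos120.0°, 0.2657·sin120.0°, -0.1379) = (-0.1328, 0.2301, -0.1379)
centre 3 = (0.2974·cos240.0°, 0.2974·sin240.0°, -0.1032) = (-0.1487, -0.2576, -0.1032)
eliminate P² terms by subtracting sphere 1 from 2 and 3
plane₁₂: -0.9134x+0.4602y+-0.1826z = -0.0175
Cramer: x(z) = 0.0140-0.1615z;  y(z) = -0.0102+0.0763z
into |P−centre ₁|² = l²: 1.0319z² + 0.1917z + -0.0313 = 0;  Δ = 0.1659;  z = -0.2902 or 0.1044 → z<0 root = -0.2902
x = 0.0608, y = -0.0324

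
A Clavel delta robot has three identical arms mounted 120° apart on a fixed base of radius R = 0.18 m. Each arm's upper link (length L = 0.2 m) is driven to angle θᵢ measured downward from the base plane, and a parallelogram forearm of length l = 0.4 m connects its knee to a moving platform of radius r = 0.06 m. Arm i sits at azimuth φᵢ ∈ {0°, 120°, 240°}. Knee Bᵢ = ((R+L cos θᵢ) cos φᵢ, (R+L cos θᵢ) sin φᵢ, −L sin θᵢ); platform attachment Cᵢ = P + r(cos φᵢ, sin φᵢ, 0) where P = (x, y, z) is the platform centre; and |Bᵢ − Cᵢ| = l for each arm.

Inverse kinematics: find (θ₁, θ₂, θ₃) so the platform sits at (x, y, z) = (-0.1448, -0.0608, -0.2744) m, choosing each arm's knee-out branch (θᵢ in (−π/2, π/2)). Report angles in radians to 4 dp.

θ₁ = 0.9596, θ₂ = 0.2613, θ₃ = -0.3492

φ1=0.0° → target in arm frame (-0.1448, -0.0608)
  A cos θ + B sin θ = C:  0.2648·cos θ + -0.2744·sin θ = -0.0728
  γ=atan2(-0.2744,0.2648)=-0.8032;  ψ=arccos(-0.1909)=1.7628;  θ1=γ+ψ≈0.9596
φ2=120.0° → target in arm frame (0.0197, 0.1558)
  A cos θ + B sin θ = C:  0.1003·cos θ + -0.2744·sin θ = 0.0259
  γ=atan2(-0.2744,0.1003)=-1.2205;  ψ=arccos(0.0888)=1.4819;  θ2=γ+ψ≈0.2613
φ3=240.0° → target in arm frame (0.1251, -0.0950)
  A=-0.0051, B=-0.2744, C=(l²−L²−A²−y'²−z²)/(2L)=0.0891
  γ=atan2(-0.2744,-0.0051)=-1.5892;  ψ=arccos(0.3248)=1.2400;  θ3=γ+ψ≈-0.3492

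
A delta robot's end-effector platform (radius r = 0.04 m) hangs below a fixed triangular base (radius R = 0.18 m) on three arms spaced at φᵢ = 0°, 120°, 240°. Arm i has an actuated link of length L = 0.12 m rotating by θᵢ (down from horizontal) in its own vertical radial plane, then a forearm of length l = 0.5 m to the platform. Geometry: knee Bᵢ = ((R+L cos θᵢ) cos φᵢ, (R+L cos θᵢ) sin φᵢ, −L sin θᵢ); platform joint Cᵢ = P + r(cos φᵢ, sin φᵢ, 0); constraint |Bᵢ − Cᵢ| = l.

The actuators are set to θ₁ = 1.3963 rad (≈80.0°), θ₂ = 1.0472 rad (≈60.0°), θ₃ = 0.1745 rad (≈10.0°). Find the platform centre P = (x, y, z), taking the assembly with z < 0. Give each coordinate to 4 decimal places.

φ1=0.0°: virtual centre (0.1608, 0.0000, -0.1182), radius l
arm 2 at φ=120.0°: (R−r)+L cos θ2 = 0.2000;  centre 2 = (-0.1000, 0.1732, -0.1039)
φ3=240.0°: virtual centre (-0.1291, -0.2236, -0.0208), radius l
eliminate P² terms by subtracting sphere 1 from 2 and 3
[-0.5217 0.3464 0.0285]·P = 0.0110;  [-0.5798 -0.4472 0.1947]·P = 0.0273
det = 0.4341;  x = -0.0330+0.1847z,  y = -0.0181+0.1959z
quadratic in z: (1.0725)z²+(0.1576)z+(-0.1981)=0, √Δ=0.9353 → z ∈ {-0.5095, 0.3625}; z = -0.5095 (taking z<0)
x = -0.1272, y = -0.1179

(-0.1272, -0.1179, -0.5095)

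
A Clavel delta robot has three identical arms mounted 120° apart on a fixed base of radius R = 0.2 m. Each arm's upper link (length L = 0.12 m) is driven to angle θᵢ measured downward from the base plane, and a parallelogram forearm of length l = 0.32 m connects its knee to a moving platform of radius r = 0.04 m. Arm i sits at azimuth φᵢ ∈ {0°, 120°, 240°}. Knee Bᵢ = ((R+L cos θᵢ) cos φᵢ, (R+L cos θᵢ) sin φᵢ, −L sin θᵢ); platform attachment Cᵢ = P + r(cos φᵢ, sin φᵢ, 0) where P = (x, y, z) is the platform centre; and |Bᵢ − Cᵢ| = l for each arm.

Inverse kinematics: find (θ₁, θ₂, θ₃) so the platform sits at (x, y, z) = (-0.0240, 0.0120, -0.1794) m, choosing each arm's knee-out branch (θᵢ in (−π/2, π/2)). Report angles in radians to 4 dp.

arm 1 (φ=0.0°): x'=-0.0240, y'=0.0120
  A cos θ + B sin θ = C:  0.1840·cos θ + -0.1794·sin θ = 0.0909
  γ=atan2(-0.1794,0.1840)=-0.7727;  ψ=arccos(0.3537)=1.2093;  θ1=γ+ψ≈0.4365
rotate P by −φ2: (0.0224, 0.0148, -0.1794)
  A cos θ + B sin θ = C:  0.1376·cos θ + -0.1794·sin θ = 0.1528
  √(A²+B²)=0.2261;  θ2 = -0.9165+0.8290 ≈ -0.0875
φ3=240.0° → target in arm frame (0.0016, -0.0268)
  A cos θ + B sin θ = C:  0.1584·cos θ + -0.1794·sin θ = 0.1250
  θ3 = atan2(B,A) + arccos(C/0.2393) = 0.1735

θ₁ = 0.4365, θ₂ = -0.0875, θ₃ = 0.1735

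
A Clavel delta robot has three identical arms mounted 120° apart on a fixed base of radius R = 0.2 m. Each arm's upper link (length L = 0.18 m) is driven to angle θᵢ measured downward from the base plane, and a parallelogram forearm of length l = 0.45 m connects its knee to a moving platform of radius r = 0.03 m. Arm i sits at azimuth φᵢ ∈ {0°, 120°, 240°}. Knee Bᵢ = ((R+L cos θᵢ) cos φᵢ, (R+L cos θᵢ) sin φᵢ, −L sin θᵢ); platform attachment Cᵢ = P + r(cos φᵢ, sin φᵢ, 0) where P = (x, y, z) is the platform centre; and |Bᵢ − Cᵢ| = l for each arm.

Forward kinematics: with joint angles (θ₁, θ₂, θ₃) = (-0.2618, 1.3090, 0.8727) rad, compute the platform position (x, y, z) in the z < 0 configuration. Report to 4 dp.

(0.1992, -0.0737, -0.3731)

S1 = (0.3439·cos0.0°, 0.3439·sin0.0°, 0.0466) = (0.3439, 0.0000, 0.0466)
φ2=120.0°: virtual centre (-0.1083, 0.1876, -0.1739), radius l
arm 3 at φ=240.0°: (R−r)+L cos θ3 = 0.2857;  S3 = (-0.1428, -0.2474, -0.1379)
eliminate P² terms by subtracting sphere 1 from 2 and 3
plane₁₂: -0.9043x+0.3751y+-0.4409z = -0.0433
det = 0.8127;  x = 0.0355+-0.4388z,  y = -0.0298+0.1176z
into |P−S₁|² = l²: 1.2064z² + 0.1704z + -0.1043 = 0;  Δ = 0.5325;  z = -0.3731 or 0.2318 → z<0 root = -0.3731
x = 0.1992, y = -0.0737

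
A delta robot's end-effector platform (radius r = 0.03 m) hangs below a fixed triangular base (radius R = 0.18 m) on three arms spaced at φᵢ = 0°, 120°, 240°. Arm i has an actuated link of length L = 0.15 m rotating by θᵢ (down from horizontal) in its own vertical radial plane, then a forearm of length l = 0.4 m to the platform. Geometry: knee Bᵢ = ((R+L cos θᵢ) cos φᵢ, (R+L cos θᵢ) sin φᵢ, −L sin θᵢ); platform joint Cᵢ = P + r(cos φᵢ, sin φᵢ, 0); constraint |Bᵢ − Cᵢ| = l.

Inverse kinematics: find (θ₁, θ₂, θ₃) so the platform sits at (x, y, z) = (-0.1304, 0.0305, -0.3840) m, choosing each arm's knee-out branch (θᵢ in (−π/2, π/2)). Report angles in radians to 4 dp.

θ₁ = 1.3091, θ₂ = 0.3488, θ₃ = 0.6109

φ1=0.0° → target in arm frame (-0.1304, 0.0305)
  e−x'=0.2804;  (l²−L²−(e−x')²−y'²−z²)/2L = -0.2984
  √(A²+B²)=0.4755;  θ1 = -0.9401+2.2491 ≈ 1.3091
rotate P by −φ2: (0.0916, 0.0977, -0.3840)
  A=0.0584, B=-0.3840, C=(l²−L²−A²−y'²−z²)/(2L)=-0.0764
  θ2 = atan2(B,A) + arccos(C/0.3884) = 0.3488
arm 3 (φ=240.0°): x'=0.0388, y'=-0.1282
  A=0.1112, B=-0.3840, C=(l²−L²−A²−y'²−z²)/(2L)=-0.1292
  θ3 = atan2(B,A) + arccos(C/0.3998) = 0.6109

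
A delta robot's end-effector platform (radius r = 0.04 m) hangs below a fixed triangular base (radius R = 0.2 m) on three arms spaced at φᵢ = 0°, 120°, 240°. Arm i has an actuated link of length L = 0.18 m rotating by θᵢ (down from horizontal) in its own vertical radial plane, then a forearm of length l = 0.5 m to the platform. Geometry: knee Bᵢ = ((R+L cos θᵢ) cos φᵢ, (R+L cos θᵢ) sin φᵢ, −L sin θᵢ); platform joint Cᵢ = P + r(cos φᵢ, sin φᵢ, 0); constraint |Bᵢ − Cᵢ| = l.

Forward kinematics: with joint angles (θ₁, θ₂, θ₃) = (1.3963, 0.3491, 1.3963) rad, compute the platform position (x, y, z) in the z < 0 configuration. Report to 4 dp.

(-0.1002, 0.1735, -0.5447)

S1 = (0.1913·cos0.0°, 0.1913·sin0.0°, -0.1773) = (0.1913, 0.0000, -0.1773)
φ2=120.0°: virtual centre (-0.1646, 0.2850, -0.0616), radius l
φ3=240.0°: virtual centre (-0.0956, -0.1656, -0.1773), radius l
|S₂|²−|S₁|² = 0.0441;  |S₃|²−|S₁|² = 0.0000
linear system: -0.7116x+0.5701y = 0.0441−0.2314z; -0.5738x+-0.3313y = 0.0000−0.0000z
det = 0.5628;  x = -0.0260+0.1362z,  y = 0.0450+-0.2359z
sphere 1 gives Az²+Bz+C=0 with A=1.0742, B=0.2741, C=-0.1694;  B²−4AC=0.8029;  roots -0.5447, 0.2895;  negative root z = -0.5447
x = -0.1002, y = 0.1735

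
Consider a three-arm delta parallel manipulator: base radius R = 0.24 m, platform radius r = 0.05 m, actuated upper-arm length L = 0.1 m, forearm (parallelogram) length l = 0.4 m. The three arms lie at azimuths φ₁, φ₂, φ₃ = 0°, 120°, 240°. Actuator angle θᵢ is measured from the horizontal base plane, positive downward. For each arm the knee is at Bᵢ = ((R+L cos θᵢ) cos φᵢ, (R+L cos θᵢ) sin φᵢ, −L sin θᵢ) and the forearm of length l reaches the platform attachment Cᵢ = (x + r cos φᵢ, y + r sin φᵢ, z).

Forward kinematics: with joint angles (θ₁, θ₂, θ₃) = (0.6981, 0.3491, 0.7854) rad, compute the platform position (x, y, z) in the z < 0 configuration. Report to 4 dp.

arm 1 at φ=0.0°: e+L cos θ1 = 0.2666;  S1 = (0.2666, 0.0000, -0.0643)
S2 = (0.2840·cos120.0°, 0.2840·sin120.0°, -0.0342) = (-0.1420, 0.2459, -0.0342)
S3 = (0.2607·cos240.0°, 0.2607·sin240.0°, -0.0707) = (-0.1304, -0.2258, -0.0707)
subtract pairs → two planes through P
[-0.8172 0.4918 0.0601]·P = 0.0066;  [-0.7939 -0.4516 -0.0129]·P = -0.0022
det = 0.7595;  x = -0.0025+0.0274z,  y = 0.0093+-0.0767z
sphere 1 gives Az²+Bz+C=0 with A=1.0066, B=0.1124, C=-0.0834;  B²−4AC=0.3484;  roots -0.3490, 0.2373;  negative root z = -0.3490
x = -0.0120, y = 0.0361

(-0.0120, 0.0361, -0.3490)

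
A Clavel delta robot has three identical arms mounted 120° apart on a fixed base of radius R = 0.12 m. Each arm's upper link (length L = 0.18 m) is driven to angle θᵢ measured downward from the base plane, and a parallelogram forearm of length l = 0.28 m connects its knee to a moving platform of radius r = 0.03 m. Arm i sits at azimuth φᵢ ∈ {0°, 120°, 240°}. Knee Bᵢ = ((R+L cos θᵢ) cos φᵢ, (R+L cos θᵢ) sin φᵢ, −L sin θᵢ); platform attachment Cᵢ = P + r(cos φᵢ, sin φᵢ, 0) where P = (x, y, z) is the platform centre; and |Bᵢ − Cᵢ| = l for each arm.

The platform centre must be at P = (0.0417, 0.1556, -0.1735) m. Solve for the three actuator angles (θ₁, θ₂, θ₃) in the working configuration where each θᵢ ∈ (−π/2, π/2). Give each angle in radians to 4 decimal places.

θ₁ = 0.4365, θ₂ = -0.1742, θ₃ = 1.3963

rotate P by −φ1: (0.0417, 0.1556, -0.1735)
  A=0.0483, B=-0.1735, C=(l²−L²−A²−y'²−z²)/(2L)=-0.0296
  γ=atan2(-0.1735,0.0483)=-1.2993;  ψ=arccos(-0.1642)=1.7358;  θ1=γ+ψ≈0.4365
φ2=120.0° → target in arm frame (0.1139, -0.1139)
  A=-0.0239, B=-0.1735, C=(l²−L²−A²−y'²−z²)/(2L)=0.0065
  θ2 = atan2(B,A) + arccos(C/0.1751) = -0.1742
φ3=240.0° → target in arm frame (-0.1556, -0.0417)
  e−x'=0.2456;  (l²−L²−(e−x')²−y'²−z²)/2L = -0.1282
  γ=atan2(-0.1735,0.2456)=-0.6150;  ψ=arccos(-0.4264)=2.0113;  θ3=γ+ψ≈1.3963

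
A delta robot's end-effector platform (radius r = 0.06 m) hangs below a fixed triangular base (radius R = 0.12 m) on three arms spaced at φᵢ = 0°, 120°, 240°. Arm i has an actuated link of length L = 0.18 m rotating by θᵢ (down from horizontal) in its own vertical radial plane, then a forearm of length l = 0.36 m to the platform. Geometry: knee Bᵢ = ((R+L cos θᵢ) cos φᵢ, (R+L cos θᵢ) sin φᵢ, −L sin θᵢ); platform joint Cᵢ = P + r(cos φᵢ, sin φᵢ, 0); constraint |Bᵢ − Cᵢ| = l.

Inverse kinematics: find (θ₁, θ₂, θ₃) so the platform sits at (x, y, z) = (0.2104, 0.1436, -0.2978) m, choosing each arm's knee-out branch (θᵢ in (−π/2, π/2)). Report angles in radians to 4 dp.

arm 1 (φ=0.0°): x'=0.2104, y'=0.1436
  A cos θ + B sin θ = C:  -0.1504·cos θ + -0.2978·sin θ = -0.0965
  √(A²+B²)=0.3336;  θ1 = -2.0385+1.8641 ≈ -0.1744
φ2=120.0° → target in arm frame (0.0192, -0.2540)
  A=0.0408, B=-0.2978, C=(l²−L²−A²−y'²−z²)/(2L)=-0.1602
  θ2 = atan2(B,A) + arccos(C/0.3006) = 0.6984
rotate P by −φ3: (-0.2296, 0.1104, -0.2978)
  A=0.2896, B=-0.2978, C=(l²−L²−A²−y'²−z²)/(2L)=-0.2431
  θ3 = atan2(B,A) + arccos(C/0.4154) = 1.3966

θ₁ = -0.1744, θ₂ = 0.6984, θ₃ = 1.3966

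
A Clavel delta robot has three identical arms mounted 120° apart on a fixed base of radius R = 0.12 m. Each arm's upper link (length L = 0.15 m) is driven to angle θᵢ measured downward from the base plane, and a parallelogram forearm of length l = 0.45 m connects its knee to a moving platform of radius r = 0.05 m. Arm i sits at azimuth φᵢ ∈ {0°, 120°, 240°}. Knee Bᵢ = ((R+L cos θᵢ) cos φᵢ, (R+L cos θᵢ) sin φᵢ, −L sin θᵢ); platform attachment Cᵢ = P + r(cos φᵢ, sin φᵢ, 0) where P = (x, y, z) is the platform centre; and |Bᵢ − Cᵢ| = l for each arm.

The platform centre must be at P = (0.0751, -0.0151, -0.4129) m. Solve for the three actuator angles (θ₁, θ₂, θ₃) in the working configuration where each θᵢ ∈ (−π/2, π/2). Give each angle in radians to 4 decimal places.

arm 1 (φ=0.0°): x'=0.0751, y'=-0.0151
  A cos θ + B sin θ = C:  -0.0051·cos θ + -0.4129·sin θ = 0.0309
  γ=atan2(-0.4129,-0.0051)=-1.5831;  ψ=arccos(0.0747)=1.4960;  θ1=γ+ψ≈-0.0872
rotate P by −φ2: (-0.0506, -0.0575, -0.4129)
  e−x'=0.1206;  (l²−L²−(e−x')²−y'²−z²)/2L = -0.0278
  √(A²+B²)=0.4302;  θ2 = -1.2866+1.6355 ≈ 0.3489
arm 3 (φ=240.0°): x'=-0.0245, y'=0.0726
  A cos θ + B sin θ = C:  0.0945·cos θ + -0.4129·sin θ = -0.0156
  θ3 = atan2(B,A) + arccos(C/0.4236) = 0.2618

θ₁ = -0.0872, θ₂ = 0.3489, θ₃ = 0.2618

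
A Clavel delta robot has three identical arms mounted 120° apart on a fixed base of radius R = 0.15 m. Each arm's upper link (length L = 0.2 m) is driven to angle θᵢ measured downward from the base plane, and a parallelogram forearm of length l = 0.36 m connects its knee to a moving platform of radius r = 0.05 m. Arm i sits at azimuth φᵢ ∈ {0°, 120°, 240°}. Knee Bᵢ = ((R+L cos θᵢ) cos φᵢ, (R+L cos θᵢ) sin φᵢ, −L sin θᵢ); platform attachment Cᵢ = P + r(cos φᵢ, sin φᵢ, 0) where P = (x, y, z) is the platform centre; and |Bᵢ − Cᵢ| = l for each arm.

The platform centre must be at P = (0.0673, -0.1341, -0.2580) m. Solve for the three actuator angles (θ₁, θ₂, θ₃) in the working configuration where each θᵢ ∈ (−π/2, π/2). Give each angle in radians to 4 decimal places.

θ₁ = 0.0878, θ₂ = 1.0473, θ₃ = -0.0001

arm 1 (φ=0.0°): x'=0.0673, y'=-0.1341
  A=0.0327, B=-0.2580, C=(l²−L²−A²−y'²−z²)/(2L)=0.0100
  √(A²+B²)=0.2601;  θ1 = -1.4447+1.5325 ≈ 0.0878
arm 2 (φ=120.0°): x'=-0.1498, y'=0.0088
  e−x'=0.2498;  (l²−L²−(e−x')²−y'²−z²)/2L = -0.0986
  θ2 = atan2(B,A) + arccos(C/0.3591) = 1.0473
arm 3 (φ=240.0°): x'=0.0825, y'=0.1253
  e−x'=0.0175;  (l²−L²−(e−x')²−y'²−z²)/2L = 0.0176
  γ=atan2(-0.2580,0.0175)=-1.5030;  ψ=arccos(0.0679)=1.5029;  θ3=γ+ψ≈-0.0001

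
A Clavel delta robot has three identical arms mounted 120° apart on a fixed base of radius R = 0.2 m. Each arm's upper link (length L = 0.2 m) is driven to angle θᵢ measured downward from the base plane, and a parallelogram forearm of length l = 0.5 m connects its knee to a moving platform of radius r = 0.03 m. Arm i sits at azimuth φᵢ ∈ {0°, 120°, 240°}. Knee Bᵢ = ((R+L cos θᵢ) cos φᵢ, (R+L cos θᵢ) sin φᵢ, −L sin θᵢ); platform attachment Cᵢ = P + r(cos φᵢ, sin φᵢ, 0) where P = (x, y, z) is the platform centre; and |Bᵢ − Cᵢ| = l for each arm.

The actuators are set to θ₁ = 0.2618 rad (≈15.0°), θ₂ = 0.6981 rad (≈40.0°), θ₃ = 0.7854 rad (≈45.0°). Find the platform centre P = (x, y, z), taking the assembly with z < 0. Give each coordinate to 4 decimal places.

arm 1 at φ=0.0°: e+L cos θ1 = 0.3632;  centre 1 = (0.3632, 0.0000, -0.0518)
arm 2 at φ=120.0°: e+L cos θ2 = 0.3232;  centre 2 = (-0.1616, 0.2799, -0.1286)
φ3=240.0°: virtual centre (-0.1557, -0.2697, -0.1414), radius l
eliminate P² terms by subtracting sphere 1 from 2 and 3
[-1.0496 0.5598 -0.1536]·P = -0.0136;  [-1.0378 -0.5394 -0.1793]·P = -0.0176
det = 1.1471;  x = 0.0150+-0.1597z,  y = 0.0038+-0.0251z
into |P−centre ₁|² = l²: 1.0261z² + 0.2146z + -0.1261 = 0;  Δ = 0.5635;  z = -0.4703 or 0.2612 → z<0 root = -0.4703
x = 0.0901, y = 0.0156

(0.0901, 0.0156, -0.4703)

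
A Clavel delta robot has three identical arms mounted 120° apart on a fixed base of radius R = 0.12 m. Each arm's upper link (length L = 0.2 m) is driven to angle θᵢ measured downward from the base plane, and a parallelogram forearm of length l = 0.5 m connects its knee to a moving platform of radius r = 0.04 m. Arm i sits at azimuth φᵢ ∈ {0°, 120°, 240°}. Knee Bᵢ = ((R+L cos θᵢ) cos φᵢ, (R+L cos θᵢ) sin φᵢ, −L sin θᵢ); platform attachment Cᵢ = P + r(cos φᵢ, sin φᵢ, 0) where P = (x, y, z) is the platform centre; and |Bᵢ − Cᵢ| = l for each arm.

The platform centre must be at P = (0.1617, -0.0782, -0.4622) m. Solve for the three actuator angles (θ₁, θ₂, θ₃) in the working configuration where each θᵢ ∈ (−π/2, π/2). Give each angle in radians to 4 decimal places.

θ₁ = -0.0874, θ₂ = 0.7853, θ₃ = 0.4364

arm 1 (φ=0.0°): x'=0.1617, y'=-0.0782
  A cos θ + B sin θ = C:  -0.0817·cos θ + -0.4622·sin θ = -0.0410
  θ1 = atan2(B,A) + arccos(C/0.4694) = -0.0874
arm 2 (φ=120.0°): x'=-0.1486, y'=-0.1009
  A=0.2286, B=-0.4622, C=(l²−L²−A²−y'²−z²)/(2L)=-0.1652
  γ=atan2(-0.4622,0.2286)=-1.1115;  ψ=arccos(-0.3203)=1.8968;  θ2=γ+ψ≈0.7853
arm 3 (φ=240.0°): x'=-0.0131, y'=0.1791
  A cos θ + B sin θ = C:  0.0931·cos θ + -0.4622·sin θ = -0.1110
  γ=atan2(-0.4622,0.0931)=-1.3720;  ψ=arccos(-0.2354)=1.8084;  θ3=γ+ψ≈0.4364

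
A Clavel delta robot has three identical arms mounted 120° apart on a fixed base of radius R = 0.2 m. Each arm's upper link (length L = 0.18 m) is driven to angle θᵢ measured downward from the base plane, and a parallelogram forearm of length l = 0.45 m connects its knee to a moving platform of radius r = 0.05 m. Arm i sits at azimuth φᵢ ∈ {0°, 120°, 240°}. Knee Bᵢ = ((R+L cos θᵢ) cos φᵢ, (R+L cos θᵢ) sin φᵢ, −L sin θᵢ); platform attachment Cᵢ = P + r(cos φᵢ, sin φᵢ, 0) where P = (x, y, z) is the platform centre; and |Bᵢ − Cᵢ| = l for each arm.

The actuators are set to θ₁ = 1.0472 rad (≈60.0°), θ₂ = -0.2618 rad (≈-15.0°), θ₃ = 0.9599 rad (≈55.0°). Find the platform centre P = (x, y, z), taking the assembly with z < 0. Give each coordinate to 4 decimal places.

(-0.1116, 0.1627, -0.3848)

φ1=0.0°: virtual centre (0.2400, 0.0000, -0.1559), radius l
centre 2 = (0.3239·cos120.0°, 0.3239·sin120.0°, 0.0466) = (-0.1619, 0.2805, 0.0466)
centre 3 = (0.2532·cos240.0°, 0.2532·sin240.0°, -0.1474) = (-0.1266, -0.2193, -0.1474)
subtract pairs → two planes through P
plane₁₂: -0.8039x+0.5610y+0.4049z = 0.0252
det = 0.7639;  x = -0.0174+0.2449z,  y = 0.0200+-0.3709z
quadratic in z: (1.1976)z²+(0.1709)z+(-0.1116)=0, √Δ=0.7508 → z ∈ {-0.3848, 0.2421}; z = -0.3848 (taking z<0)
x = -0.1116, y = 0.1627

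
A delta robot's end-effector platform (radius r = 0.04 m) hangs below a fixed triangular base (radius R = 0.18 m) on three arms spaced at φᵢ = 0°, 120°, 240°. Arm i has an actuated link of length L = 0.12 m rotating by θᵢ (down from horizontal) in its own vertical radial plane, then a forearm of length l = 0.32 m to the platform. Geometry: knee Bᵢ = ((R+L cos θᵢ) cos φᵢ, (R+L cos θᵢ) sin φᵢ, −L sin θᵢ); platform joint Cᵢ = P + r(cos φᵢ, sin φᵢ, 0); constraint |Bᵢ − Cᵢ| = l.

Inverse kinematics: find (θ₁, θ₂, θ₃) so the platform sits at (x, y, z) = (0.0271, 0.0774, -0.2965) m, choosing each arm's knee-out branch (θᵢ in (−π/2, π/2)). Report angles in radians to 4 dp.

rotate P by −φ1: (0.0271, 0.0774, -0.2965)
  A=0.1129, B=-0.2965, C=(l²−L²−A²−y'²−z²)/(2L)=-0.0777
  √(A²+B²)=0.3173;  θ1 = -1.2070+1.8182 ≈ 0.6113
rotate P by −φ2: (0.0535, -0.0622, -0.2965)
  A cos θ + B sin θ = C:  0.0865·cos θ + -0.2965·sin θ = -0.0469
  √(A²+B²)=0.3089;  θ2 = -1.2869+1.7233 ≈ 0.4364
rotate P by −φ3: (-0.0806, -0.0152, -0.2965)
  e−x'=0.2206;  (l²−L²−(e−x')²−y'²−z²)/2L = -0.2033
  γ=atan2(-0.2965,0.2206)=-0.9312;  ψ=arccos(-0.5502)=2.1534;  θ3=γ+ψ≈1.2222

θ₁ = 0.6113, θ₂ = 0.4364, θ₃ = 1.2222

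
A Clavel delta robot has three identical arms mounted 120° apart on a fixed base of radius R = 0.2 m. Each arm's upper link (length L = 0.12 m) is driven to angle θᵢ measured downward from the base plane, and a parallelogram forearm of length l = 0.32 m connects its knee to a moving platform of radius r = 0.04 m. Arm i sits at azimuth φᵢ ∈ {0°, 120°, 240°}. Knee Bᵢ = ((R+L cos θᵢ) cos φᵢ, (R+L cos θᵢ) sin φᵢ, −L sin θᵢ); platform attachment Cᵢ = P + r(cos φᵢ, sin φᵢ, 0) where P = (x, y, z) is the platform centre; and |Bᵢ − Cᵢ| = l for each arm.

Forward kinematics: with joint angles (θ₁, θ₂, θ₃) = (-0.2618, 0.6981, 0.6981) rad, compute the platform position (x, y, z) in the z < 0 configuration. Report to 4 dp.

O1 = (0.2759·cos0.0°, 0.2759·sin0.0°, 0.0311) = (0.2759, 0.0000, 0.0311)
O2 = (0.2519·cos120.0°, 0.2519·sin120.0°, -0.0771) = (-0.1260, 0.2182, -0.0771)
arm 3 at φ=240.0°: (R−r)+L cos θ3 = 0.2519;  O3 = (-0.1260, -0.2182, -0.0771)
subtract pairs → two planes through P
linear system: -0.8037x+0.4364y = -0.0077−-0.2164z; -0.8037x+-0.4364y = -0.0077−-0.2164z
Cramer: x(z) = 0.0095-0.2692z;  y(z) = 0.0000+0.0000z
sphere 1 gives Az²+Bz+C=0 with A=1.0725, B=0.0813, C=-0.0305;  B²−4AC=0.1374;  roots -0.2107, 0.1349;  negative root z = -0.2107
x = 0.0663, y = 0.0000

(0.0663, 0.0000, -0.2107)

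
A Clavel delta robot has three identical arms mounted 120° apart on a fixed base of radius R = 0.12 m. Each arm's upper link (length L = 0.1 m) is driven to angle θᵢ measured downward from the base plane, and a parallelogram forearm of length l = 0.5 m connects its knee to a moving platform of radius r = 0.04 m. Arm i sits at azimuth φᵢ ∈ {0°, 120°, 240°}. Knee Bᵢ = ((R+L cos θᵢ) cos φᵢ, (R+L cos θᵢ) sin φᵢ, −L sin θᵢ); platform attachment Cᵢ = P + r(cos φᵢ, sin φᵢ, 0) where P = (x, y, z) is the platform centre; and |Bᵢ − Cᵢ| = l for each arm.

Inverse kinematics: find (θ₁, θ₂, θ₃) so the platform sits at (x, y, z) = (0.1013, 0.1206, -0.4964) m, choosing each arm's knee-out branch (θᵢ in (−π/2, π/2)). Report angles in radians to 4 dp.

arm 1 (φ=0.0°): x'=0.1013, y'=0.1206
  A=-0.0213, B=-0.4964, C=(l²−L²−A²−y'²−z²)/(2L)=-0.1071
  γ=atan2(-0.4964,-0.0213)=-1.6137;  ψ=arccos(-0.2155)=1.7880;  θ1=γ+ψ≈0.1743
φ2=120.0° → target in arm frame (0.0538, -0.1480)
  e−x'=0.0262;  (l²−L²−(e−x')²−y'²−z²)/2L = -0.1451
  √(A²+B²)=0.4971;  θ2 = -1.5181+1.8669 ≈ 0.3489
φ3=240.0° → target in arm frame (-0.1551, 0.0274)
  A cos θ + B sin θ = C:  0.2351·cos θ + -0.4964·sin θ = -0.3122
  γ=atan2(-0.4964,0.2351)=-1.1285;  ψ=arccos(-0.5683)=2.1753;  θ3=γ+ψ≈1.0468

θ₁ = 0.1743, θ₂ = 0.3489, θ₃ = 1.0468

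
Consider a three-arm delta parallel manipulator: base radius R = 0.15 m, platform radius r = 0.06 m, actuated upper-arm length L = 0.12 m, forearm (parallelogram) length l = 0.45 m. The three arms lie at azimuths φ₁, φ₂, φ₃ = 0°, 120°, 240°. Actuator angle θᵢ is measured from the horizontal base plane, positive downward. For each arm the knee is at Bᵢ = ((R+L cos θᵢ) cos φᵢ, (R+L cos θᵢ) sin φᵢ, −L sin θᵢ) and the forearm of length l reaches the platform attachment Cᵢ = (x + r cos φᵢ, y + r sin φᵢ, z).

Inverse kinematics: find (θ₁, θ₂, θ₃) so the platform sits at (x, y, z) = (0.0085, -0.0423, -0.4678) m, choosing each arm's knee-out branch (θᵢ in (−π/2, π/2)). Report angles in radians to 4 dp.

θ₁ = 0.5233, θ₂ = 0.6977, θ₃ = 0.4359

arm 1 (φ=0.0°): x'=0.0085, y'=-0.0423
  A cos θ + B sin θ = C:  0.0815·cos θ + -0.4678·sin θ = -0.1632
  √(A²+B²)=0.4748;  θ1 = -1.3983+1.9216 ≈ 0.5233
arm 2 (φ=120.0°): x'=-0.0409, y'=0.0138
  e−x'=0.1309;  (l²−L²−(e−x')²−y'²−z²)/2L = -0.2002
  √(A²+B²)=0.4858;  θ2 = -1.2980+1.9957 ≈ 0.6977
arm 3 (φ=240.0°): x'=0.0324, y'=0.0285
  A cos θ + B sin θ = C:  0.0576·cos θ + -0.4678·sin θ = -0.1453
  θ3 = atan2(B,A) + arccos(C/0.4713) = 0.4359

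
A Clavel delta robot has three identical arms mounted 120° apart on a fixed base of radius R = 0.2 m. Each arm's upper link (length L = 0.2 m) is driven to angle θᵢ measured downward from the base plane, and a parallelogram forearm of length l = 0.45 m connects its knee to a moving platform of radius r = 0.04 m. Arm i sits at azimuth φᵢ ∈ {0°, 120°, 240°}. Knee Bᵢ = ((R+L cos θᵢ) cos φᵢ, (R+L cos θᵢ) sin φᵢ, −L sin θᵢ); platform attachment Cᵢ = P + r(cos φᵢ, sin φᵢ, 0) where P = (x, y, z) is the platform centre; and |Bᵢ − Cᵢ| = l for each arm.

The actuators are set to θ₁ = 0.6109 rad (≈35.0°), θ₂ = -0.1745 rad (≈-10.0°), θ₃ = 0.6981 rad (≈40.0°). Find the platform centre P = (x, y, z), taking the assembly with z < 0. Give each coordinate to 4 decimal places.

S1 = (0.3238·cos0.0°, 0.3238·sin0.0°, -0.1147) = (0.3238, 0.0000, -0.1147)
S2 = (0.3570·cos120.0°, 0.3570·sin120.0°, 0.0347) = (-0.1785, 0.3091, 0.0347)
arm 3 at φ=240.0°: (R−r)+L cos θ3 = 0.3132;  S3 = (-0.1566, -0.2713, -0.1286)
|S₂|²−|S₁|² = 0.0106;  |S₃|²−|S₁|² = -0.0034
plane₁₂: -1.0046x+0.6183y+0.2989z = 0.0106
Cramer: x(z) = -0.0032+0.1273z;  y(z) = 0.0119-0.2765z
quadratic in z: (1.0927)z²+(0.1396)z+(-0.0822)=0, √Δ=0.6156 → z ∈ {-0.3455, 0.2178}; z = -0.3455 (taking z<0)
x = -0.0472, y = 0.1075

(-0.0472, 0.1075, -0.3455)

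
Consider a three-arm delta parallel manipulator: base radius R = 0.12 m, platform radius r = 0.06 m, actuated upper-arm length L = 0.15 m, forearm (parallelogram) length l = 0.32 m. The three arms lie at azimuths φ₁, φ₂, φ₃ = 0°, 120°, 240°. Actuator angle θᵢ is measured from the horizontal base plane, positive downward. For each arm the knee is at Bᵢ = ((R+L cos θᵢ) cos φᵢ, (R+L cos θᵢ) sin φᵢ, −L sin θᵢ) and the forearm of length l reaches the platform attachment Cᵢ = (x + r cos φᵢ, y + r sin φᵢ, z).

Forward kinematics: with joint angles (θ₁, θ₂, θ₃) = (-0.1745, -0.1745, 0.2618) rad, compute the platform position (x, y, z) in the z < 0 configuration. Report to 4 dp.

(0.0247, 0.0429, -0.2330)

arm 1 at φ=0.0°: e+L cos θ1 = 0.2077;  S1 = (0.2077, 0.0000, 0.0260)
φ2=120.0°: virtual centre (-0.1039, 0.1799, 0.0260), radius l
arm 3 at φ=240.0°: e+L cos θ3 = 0.2049;  S3 = (-0.1024, -0.1774, -0.0388)
|S₂|²−|S₁|² = 0.0000;  |S₃|²−|S₁|² = -0.0003
linear system: -0.6232x+0.3598y = 0.0000−0.0000z; -0.6203x+-0.3549y = -0.0003−-0.1297z
Cramer: x(z) = 0.0003-0.1050z;  y(z) = 0.0005-0.1819z
quadratic in z: (1.0441)z²+(-0.0087)z+(-0.0587)=0, √Δ=0.4952 → z ∈ {-0.2330, 0.2413}; z = -0.2330 (taking z<0)
x = 0.0247, y = 0.0429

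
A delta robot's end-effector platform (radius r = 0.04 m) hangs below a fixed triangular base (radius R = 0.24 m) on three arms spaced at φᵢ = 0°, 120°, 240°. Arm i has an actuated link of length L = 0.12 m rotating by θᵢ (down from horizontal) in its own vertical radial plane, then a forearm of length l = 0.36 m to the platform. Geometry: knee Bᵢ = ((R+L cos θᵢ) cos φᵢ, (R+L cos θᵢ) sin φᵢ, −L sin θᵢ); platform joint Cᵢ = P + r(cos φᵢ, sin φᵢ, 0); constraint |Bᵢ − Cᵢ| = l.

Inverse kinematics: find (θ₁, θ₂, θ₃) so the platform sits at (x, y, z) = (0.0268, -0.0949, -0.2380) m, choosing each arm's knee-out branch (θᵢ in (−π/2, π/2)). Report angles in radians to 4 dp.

θ₁ = 0.3487, θ₂ = 1.2216, θ₃ = -0.0872

rotate P by −φ1: (0.0268, -0.0949, -0.2380)
  A=0.1732, B=-0.2380, C=(l²−L²−A²−y'²−z²)/(2L)=0.0815
  θ1 = atan2(B,A) + arccos(C/0.2944) = 0.3487
rotate P by −φ2: (-0.0956, 0.0242, -0.2380)
  A cos θ + B sin θ = C:  0.2956·cos θ + -0.2380·sin θ = -0.1225
  θ2 = atan2(B,A) + arccos(C/0.3795) = 1.2216
arm 3 (φ=240.0°): x'=0.0688, y'=0.0707
  e−x'=0.1312;  (l²−L²−(e−x')²−y'²−z²)/2L = 0.1514
  γ=atan2(-0.2380,0.1312)=-1.0669;  ψ=arccos(0.5572)=0.9797;  θ3=γ+ψ≈-0.0872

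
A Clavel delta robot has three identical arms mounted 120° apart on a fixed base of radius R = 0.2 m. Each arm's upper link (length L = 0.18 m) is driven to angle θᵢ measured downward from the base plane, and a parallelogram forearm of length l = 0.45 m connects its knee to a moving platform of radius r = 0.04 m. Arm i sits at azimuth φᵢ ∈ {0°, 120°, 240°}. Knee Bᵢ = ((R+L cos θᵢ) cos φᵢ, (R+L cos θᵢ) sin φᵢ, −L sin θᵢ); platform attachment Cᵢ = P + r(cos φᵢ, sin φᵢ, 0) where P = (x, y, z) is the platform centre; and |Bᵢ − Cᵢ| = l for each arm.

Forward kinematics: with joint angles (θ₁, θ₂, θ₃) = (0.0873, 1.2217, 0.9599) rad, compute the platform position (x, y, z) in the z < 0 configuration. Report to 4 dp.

(0.1685, -0.0464, -0.4294)

centre 1 = (0.3393·cos0.0°, 0.3393·sin0.0°, -0.0157) = (0.3393, 0.0000, -0.0157)
centre 2 = (0.2216·cos120.0°, 0.2216·sin120.0°, -0.1691) = (-0.1108, 0.1919, -0.1691)
φ3=240.0°: virtual centre (-0.1316, -0.2280, -0.1474), radius l
subtract pairs → two planes through P
plane₁₂: -0.9002x+0.3838y+-0.3069z = -0.0377
det = 0.7719;  x = 0.0344+-0.3123z,  y = -0.0176+0.0672z
quadratic in z: (1.1020)z²+(0.2195)z+(-0.1089)=0, √Δ=0.7269 → z ∈ {-0.4294, 0.2302}; z = -0.4294 (taking z<0)
x = 0.1685, y = -0.0464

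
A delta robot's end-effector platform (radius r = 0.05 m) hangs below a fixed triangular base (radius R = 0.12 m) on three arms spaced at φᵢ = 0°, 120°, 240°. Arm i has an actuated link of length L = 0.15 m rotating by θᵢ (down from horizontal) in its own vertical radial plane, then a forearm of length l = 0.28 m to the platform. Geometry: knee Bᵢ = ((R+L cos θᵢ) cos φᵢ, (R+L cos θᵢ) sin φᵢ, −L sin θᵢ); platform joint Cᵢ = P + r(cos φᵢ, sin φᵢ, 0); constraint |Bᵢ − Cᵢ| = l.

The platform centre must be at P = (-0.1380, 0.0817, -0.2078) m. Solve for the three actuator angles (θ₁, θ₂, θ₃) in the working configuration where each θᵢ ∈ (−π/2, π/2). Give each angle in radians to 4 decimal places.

φ1=0.0° → target in arm frame (-0.1380, 0.0817)
  A=0.2080, B=-0.2078, C=(l²−L²−A²−y'²−z²)/(2L)=-0.1241
  √(A²+B²)=0.2940;  θ1 = -0.7849+2.0064 ≈ 1.2215
rotate P by −φ2: (0.1398, 0.0787, -0.2078)
  A cos θ + B sin θ = C:  -0.0698·cos θ + -0.2078·sin θ = 0.0056
  γ=atan2(-0.2078,-0.0698)=-1.8947;  ψ=arccos(0.0253)=1.5455;  θ2=γ+ψ≈-0.3492
φ3=240.0° → target in arm frame (-0.0018, -0.1604)
  A cos θ + B sin θ = C:  0.0718·cos θ + -0.2078·sin θ = -0.0605
  √(A²+B²)=0.2198;  θ3 = -1.2383+1.8495 ≈ 0.6112

θ₁ = 1.2215, θ₂ = -0.3492, θ₃ = 0.6112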